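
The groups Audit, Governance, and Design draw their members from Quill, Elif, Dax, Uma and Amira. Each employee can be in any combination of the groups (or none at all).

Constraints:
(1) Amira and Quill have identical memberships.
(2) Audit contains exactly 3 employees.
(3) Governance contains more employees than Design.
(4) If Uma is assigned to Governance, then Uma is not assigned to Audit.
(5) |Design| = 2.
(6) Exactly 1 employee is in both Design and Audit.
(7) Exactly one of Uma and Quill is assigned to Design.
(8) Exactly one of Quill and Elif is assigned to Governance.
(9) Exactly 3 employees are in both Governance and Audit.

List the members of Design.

Design = {Dax, Uma}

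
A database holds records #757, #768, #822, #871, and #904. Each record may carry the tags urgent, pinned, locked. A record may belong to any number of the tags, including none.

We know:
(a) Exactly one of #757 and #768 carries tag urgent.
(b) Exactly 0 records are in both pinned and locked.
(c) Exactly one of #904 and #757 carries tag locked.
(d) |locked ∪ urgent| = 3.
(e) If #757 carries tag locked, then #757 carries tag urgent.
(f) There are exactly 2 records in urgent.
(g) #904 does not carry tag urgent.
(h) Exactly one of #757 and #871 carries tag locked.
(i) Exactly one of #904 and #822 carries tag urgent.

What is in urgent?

From (g): #904 ∉ urgent.
(i) (exactly one): #822 ∈ urgent.
Suppose #757 ∉ urgent: no assignment then satisfies all the clues, so #757 ∈ urgent.

urgent = {#757, #822}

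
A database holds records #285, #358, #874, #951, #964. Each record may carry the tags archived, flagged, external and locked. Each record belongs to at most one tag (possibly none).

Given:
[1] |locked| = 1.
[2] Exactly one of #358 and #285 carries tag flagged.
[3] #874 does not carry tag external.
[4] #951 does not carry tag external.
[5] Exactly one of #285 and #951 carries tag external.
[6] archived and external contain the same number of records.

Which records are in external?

external = {#285}

From (3): #874 ∉ external.
From (4): #951 ∉ external.
(5) (exactly one): #285 ∈ external.
(2) (exactly one): #358 ∈ flagged.
Suppose #964 ∈ external: no assignment then satisfies all the clues, so #964 ∉ external.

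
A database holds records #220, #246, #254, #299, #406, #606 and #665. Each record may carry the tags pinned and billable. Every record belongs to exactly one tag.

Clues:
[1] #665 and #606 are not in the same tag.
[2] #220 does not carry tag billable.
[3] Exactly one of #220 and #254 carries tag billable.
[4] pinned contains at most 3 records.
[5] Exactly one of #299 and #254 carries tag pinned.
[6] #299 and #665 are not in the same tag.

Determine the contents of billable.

billable = {#246, #254, #406, #665}

From (2): #220 ∉ billable.
(3) (exactly one): #254 ∈ billable.
(5) (exactly one): #299 ∈ pinned.
(6): #665 ∉ pinned.
Only one tag left: #220 ∈ pinned.
Only one tag left: #665 ∈ billable.
(1): #606 ∉ billable.
Only one tag left: #606 ∈ pinned.
(4): pinned already has 3, so the rest are out.
Only one tag left: #246 ∈ billable.
Only one tag left: #406 ∈ billable.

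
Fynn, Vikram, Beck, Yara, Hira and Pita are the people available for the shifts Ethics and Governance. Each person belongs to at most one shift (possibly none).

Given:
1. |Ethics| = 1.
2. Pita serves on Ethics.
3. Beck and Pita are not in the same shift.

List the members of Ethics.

Ethics = {Pita}

From (2): Pita ∈ Ethics.
(1): Ethics already has 1, so the rest are out.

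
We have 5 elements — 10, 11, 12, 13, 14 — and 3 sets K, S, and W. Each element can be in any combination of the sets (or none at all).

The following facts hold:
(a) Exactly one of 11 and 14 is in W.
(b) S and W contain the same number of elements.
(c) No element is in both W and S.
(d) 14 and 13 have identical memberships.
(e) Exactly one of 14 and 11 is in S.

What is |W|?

2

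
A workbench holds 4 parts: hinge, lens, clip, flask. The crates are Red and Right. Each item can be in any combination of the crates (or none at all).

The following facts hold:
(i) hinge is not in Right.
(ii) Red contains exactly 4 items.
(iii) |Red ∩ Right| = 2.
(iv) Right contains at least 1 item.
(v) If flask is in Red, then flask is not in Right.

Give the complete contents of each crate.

Red = {clip, flask, hinge, lens}; Right = {clip, lens}

From (i): hinge ∉ Right.
(ii): only 4 candidates remain for Red, so all are in.
(v): flask ∉ Right.
Suppose lens ∉ Right: no assignment then satisfies all the clues, so lens ∈ Right.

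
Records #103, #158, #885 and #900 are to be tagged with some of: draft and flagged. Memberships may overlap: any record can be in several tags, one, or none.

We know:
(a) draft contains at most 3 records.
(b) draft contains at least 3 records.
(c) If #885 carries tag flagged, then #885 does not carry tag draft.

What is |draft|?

3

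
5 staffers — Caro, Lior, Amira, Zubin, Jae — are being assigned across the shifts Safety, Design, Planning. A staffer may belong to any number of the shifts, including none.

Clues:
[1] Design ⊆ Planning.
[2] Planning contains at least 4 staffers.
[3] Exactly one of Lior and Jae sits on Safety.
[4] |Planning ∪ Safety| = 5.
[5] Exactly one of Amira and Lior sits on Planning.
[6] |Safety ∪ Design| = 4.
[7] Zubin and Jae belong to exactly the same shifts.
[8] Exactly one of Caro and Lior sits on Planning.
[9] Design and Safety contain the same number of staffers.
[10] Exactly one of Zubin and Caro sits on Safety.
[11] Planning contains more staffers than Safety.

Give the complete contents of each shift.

Safety = {Caro, Lior}; Design = {Jae, Zubin}; Planning = {Amira, Caro, Jae, Zubin}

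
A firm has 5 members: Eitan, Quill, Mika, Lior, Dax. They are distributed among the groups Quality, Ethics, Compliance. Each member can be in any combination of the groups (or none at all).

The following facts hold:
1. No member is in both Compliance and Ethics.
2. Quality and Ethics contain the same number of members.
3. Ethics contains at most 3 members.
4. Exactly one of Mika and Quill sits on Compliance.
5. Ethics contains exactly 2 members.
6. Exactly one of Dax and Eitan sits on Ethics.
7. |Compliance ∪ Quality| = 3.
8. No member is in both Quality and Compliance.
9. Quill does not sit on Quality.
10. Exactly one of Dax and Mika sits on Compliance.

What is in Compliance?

From (9): Quill ∉ Quality.
Suppose Eitan ∈ Compliance: no assignment then satisfies all the clues, so Eitan ∉ Compliance.

Compliance = {Mika}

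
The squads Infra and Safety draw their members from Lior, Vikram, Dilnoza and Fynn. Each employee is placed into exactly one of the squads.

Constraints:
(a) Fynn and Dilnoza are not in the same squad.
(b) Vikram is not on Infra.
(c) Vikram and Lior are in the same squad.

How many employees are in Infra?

From (b): Vikram ∉ Infra.
(c): Lior matches Vikram: Lior ∉ Infra.
Only one squad left: Lior ∈ Safety.
Only one squad left: Vikram ∈ Safety.

1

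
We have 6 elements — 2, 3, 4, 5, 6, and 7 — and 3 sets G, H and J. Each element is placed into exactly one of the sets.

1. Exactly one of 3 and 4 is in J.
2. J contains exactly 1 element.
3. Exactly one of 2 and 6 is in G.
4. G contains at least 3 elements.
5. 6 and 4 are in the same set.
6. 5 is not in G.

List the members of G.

From (6): 5 ∉ G.
Suppose 2 ∈ G: no assignment then satisfies all the clues, so 2 ∉ G.

G = {4, 6, 7}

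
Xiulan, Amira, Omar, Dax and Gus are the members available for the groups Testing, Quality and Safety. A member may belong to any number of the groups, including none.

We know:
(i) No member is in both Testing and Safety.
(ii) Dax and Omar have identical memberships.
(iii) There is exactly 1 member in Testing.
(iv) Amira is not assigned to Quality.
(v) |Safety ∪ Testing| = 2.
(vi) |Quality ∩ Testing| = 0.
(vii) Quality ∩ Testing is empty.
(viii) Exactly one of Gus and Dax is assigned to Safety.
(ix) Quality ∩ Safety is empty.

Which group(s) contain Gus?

From (iv): Amira ∉ Quality.
Suppose Gus ∈ Testing: no assignment then satisfies all the clues, so Gus ∉ Testing.

Gus: Safety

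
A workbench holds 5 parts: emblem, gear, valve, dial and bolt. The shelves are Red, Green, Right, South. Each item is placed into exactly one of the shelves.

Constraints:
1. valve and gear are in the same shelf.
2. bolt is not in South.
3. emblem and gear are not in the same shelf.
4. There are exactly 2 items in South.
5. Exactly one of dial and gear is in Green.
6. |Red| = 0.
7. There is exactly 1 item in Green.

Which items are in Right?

Right = {bolt, emblem}

From (2): bolt ∉ South.
(6): Red already has 0, so the rest are out.
Suppose emblem ∉ Right: no assignment then satisfies all the clues, so emblem ∈ Right.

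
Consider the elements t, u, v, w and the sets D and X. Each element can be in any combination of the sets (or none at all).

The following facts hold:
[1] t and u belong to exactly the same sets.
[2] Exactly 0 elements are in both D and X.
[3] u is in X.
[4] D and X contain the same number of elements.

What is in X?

X = {t, u}

From (3): u ∈ X.
(1): t matches u: t ∈ X.
Suppose v ∈ X: no assignment then satisfies all the clues, so v ∉ X.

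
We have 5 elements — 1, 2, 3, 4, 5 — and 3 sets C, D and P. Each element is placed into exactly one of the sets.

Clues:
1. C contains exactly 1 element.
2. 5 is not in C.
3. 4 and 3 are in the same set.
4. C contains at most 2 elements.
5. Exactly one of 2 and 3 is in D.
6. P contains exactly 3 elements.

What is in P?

P = {3, 4, 5}

From (2): 5 ∉ C.
Suppose 1 ∈ P: no assignment then satisfies all the clues, so 1 ∉ P.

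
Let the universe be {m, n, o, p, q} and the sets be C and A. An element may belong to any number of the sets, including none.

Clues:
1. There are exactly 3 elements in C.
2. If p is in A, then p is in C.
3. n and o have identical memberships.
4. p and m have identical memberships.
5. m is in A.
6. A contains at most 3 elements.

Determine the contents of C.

C = {m, p, q}

From (5): m ∈ A.
(4): p matches m: p ∈ A.
(2): p ∈ C.
(4): m matches p: m ∈ C.
Suppose n ∈ C: no assignment then satisfies all the clues, so n ∉ C.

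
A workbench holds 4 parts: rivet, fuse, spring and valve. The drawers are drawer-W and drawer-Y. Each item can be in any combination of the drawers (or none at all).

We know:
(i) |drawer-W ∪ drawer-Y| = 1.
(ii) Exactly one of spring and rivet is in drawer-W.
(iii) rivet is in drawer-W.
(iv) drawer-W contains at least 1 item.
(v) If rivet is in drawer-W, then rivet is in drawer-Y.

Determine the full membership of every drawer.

drawer-W = {rivet}; drawer-Y = {rivet}

From (iii): rivet ∈ drawer-W.
(ii) (exactly one): spring ∉ drawer-W.
(v): rivet ∈ drawer-Y.
Suppose fuse ∈ drawer-W: no assignment then satisfies all the clues, so fuse ∉ drawer-W.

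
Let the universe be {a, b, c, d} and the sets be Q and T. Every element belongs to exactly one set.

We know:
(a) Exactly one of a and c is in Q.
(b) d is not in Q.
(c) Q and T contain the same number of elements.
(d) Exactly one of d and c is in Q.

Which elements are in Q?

Q = {b, c}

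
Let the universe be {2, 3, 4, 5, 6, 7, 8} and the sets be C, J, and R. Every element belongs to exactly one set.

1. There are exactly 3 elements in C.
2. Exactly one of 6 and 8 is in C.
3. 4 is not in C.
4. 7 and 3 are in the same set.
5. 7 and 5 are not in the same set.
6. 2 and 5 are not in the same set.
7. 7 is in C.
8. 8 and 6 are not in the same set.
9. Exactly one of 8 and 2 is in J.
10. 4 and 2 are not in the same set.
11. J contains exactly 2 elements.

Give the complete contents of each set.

C = {3, 7, 8}; J = {2, 6}; R = {4, 5}

From (3): 4 ∉ C.
From (7): 7 ∈ C.
(4): 3 matches 7: 3 ∈ C.
(5): 5 ∉ C.
Suppose 2 ∈ C: no assignment then satisfies all the clues, so 2 ∉ C.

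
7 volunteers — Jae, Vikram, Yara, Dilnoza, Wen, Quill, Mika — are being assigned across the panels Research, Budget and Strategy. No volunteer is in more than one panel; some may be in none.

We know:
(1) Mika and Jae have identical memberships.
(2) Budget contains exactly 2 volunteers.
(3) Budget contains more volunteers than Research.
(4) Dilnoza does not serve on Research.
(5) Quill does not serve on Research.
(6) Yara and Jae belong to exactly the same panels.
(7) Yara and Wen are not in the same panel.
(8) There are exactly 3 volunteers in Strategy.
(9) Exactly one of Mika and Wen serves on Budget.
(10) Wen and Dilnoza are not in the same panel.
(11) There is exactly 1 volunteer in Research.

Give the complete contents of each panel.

Research = {Vikram}; Budget = {Quill, Wen}; Strategy = {Jae, Mika, Yara}

From (4): Dilnoza ∉ Research.
From (5): Quill ∉ Research.
Suppose Jae ∈ Research: no assignment then satisfies all the clues, so Jae ∉ Research.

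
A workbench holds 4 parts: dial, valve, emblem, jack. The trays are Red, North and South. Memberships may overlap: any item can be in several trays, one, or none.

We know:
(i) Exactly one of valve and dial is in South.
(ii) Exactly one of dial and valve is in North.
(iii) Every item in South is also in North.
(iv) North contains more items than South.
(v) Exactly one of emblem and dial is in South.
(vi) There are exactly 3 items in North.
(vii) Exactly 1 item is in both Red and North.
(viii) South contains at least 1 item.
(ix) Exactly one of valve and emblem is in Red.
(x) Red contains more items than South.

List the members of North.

North = {dial, emblem, jack}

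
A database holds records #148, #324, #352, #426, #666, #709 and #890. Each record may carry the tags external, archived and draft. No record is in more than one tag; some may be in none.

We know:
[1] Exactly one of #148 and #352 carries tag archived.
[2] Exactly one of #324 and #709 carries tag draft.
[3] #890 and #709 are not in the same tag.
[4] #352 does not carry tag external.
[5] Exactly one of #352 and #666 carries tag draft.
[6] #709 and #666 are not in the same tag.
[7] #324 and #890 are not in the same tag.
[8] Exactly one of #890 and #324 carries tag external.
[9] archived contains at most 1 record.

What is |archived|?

1

From (4): #352 ∉ external.
Suppose #324 ∈ archived: no assignment then satisfies all the clues, so #324 ∉ archived.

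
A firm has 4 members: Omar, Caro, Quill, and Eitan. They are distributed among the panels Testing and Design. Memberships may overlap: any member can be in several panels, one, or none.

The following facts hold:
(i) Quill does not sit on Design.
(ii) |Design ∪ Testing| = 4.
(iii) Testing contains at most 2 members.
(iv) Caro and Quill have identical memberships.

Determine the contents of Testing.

Testing = {Caro, Quill}

From (i): Quill ∉ Design.
(iv): Caro matches Quill: Caro ∉ Design.
Suppose Omar ∈ Testing: no assignment then satisfies all the clues, so Omar ∉ Testing.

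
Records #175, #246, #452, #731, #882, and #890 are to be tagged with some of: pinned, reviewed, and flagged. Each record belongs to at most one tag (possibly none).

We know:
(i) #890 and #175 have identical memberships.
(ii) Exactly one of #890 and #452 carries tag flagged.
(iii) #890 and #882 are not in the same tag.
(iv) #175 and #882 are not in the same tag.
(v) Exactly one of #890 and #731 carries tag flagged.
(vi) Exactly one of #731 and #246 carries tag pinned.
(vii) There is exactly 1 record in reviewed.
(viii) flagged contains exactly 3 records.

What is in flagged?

flagged = {#175, #246, #890}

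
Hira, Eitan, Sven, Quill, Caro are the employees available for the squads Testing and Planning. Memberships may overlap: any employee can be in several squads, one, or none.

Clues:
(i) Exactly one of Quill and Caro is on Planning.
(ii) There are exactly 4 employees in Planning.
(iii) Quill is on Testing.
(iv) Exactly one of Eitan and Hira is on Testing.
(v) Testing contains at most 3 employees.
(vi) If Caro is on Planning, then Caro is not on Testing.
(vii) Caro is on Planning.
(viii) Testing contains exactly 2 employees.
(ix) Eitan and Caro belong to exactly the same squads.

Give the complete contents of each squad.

Testing = {Hira, Quill}; Planning = {Caro, Eitan, Hira, Sven}

From (iii): Quill ∈ Testing.
From (vii): Caro ∈ Planning.
(i) (exactly one): Quill ∉ Planning.
(ii): only 4 candidates remain for Planning, so all are in.
(vi): Caro ∉ Testing.
(ix): Eitan matches Caro: Eitan ∉ Testing.
(iv) (exactly one): Hira ∈ Testing.
(viii): Testing already has 2, so the rest are out.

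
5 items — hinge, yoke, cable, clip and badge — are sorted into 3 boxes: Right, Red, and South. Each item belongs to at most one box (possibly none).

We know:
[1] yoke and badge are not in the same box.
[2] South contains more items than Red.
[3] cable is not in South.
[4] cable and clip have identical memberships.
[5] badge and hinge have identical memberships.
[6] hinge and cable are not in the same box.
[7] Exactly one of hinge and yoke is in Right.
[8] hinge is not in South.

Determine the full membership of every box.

Right = {badge, hinge}; Red = {}; South = {yoke}

From (3): cable ∉ South.
From (8): hinge ∉ South.
(4): clip matches cable: clip ∉ South.
(5): badge matches hinge: badge ∉ South.
Suppose hinge ∉ Right: no assignment then satisfies all the clues, so hinge ∈ Right.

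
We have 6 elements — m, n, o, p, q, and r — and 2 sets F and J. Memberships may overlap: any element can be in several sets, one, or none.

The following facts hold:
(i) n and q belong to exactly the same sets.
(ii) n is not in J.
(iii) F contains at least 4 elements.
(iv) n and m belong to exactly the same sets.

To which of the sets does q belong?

q: F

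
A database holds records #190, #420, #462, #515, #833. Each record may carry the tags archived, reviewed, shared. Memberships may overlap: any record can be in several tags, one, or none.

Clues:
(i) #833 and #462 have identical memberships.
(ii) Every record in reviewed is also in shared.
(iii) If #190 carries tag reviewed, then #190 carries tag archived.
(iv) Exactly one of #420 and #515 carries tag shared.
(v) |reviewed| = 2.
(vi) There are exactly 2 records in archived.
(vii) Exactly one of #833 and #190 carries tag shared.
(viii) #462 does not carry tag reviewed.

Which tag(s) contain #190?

#190: archived, reviewed, shared

From (viii): #462 ∉ reviewed.
(i): #833 matches #462: #833 ∉ reviewed.
Suppose #190 ∉ archived: no assignment then satisfies all the clues, so #190 ∈ archived.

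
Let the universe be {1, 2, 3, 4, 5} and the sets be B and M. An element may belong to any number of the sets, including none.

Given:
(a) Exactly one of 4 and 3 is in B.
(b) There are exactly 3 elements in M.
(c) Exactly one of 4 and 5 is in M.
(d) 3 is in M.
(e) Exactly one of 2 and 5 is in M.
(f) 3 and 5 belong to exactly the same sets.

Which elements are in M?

M = {1, 3, 5}

From (d): 3 ∈ M.
(f): 5 matches 3: 5 ∈ M.
(c) (exactly one): 4 ∉ M.
(e) (exactly one): 2 ∉ M.
(b): only 3 candidates remain for M, so all are in.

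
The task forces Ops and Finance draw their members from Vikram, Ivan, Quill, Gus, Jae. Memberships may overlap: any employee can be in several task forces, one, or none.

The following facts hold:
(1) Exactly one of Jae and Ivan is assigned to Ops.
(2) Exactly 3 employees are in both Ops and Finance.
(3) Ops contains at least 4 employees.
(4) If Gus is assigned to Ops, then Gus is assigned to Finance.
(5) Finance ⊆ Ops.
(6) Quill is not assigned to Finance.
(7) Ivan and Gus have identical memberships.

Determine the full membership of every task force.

Ops = {Gus, Ivan, Quill, Vikram}; Finance = {Gus, Ivan, Vikram}

From (6): Quill ∉ Finance.
Suppose Vikram ∉ Ops: no assignment then satisfies all the clues, so Vikram ∈ Ops.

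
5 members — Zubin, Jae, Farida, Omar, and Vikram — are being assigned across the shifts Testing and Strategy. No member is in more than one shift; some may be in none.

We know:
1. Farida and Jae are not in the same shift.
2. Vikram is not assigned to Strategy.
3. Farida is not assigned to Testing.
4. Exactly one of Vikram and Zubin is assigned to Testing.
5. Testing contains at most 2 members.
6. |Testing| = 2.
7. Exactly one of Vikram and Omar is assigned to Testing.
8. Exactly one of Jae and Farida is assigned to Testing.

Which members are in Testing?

Testing = {Jae, Vikram}

From (2): Vikram ∉ Strategy.
From (3): Farida ∉ Testing.
(8) (exactly one): Jae ∈ Testing.
Suppose Zubin ∈ Testing: no assignment then satisfies all the clues, so Zubin ∉ Testing.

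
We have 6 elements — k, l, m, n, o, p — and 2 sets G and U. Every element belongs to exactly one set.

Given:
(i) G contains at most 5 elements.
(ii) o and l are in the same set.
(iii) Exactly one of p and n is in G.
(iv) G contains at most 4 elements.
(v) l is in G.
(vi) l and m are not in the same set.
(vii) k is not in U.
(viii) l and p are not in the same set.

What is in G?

G = {k, l, n, o}

From (v): l ∈ G.
From (vii): k ∉ U.
(ii): o matches l: o ∈ G.
(vi): m ∉ G.
(viii): p ∉ G.
Only one set left: k ∈ G.
Only one set left: m ∈ U.
Only one set left: p ∈ U.
(iii) (exactly one): n ∈ G.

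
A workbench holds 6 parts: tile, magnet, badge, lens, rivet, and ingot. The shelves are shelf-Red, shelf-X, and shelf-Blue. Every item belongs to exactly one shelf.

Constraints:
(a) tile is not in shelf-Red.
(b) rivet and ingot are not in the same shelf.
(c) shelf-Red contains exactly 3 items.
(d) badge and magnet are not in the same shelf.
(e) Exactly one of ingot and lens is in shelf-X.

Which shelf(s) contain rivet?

rivet: shelf-Red

From (a): tile ∉ shelf-Red.
Suppose rivet ∉ shelf-Red: no assignment then satisfies all the clues, so rivet ∈ shelf-Red.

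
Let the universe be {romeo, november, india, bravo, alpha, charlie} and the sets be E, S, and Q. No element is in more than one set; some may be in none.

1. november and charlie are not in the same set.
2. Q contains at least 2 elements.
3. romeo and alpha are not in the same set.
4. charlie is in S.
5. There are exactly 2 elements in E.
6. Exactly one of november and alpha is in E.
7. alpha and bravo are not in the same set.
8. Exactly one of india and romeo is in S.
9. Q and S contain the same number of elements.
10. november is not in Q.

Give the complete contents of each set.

E = {bravo, november}; S = {charlie, romeo}; Q = {alpha, india}

From (4): charlie ∈ S.
From (10): november ∉ Q.
(1): november ∉ S.
Suppose romeo ∈ E: no assignment then satisfies all the clues, so romeo ∉ E.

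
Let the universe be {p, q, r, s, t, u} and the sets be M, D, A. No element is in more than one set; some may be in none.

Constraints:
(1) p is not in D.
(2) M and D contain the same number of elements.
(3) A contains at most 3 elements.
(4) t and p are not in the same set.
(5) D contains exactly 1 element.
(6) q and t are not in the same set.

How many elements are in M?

1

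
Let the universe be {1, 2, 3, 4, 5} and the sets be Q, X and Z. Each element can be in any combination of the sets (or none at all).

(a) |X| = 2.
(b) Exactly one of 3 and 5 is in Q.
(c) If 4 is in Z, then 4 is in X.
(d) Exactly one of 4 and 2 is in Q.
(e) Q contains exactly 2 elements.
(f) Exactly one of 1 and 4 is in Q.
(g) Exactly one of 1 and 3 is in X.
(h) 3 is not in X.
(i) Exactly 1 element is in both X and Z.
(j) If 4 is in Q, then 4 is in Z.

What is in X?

X = {1, 4}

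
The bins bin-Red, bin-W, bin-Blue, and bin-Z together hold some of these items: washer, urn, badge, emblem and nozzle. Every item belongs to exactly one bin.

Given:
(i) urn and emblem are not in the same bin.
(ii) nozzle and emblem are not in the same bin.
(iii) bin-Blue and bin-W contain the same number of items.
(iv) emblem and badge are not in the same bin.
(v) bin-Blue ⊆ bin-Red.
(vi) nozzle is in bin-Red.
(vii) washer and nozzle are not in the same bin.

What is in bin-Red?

bin-Red = {badge, nozzle, urn}

From (vi): nozzle ∈ bin-Red.
(ii): emblem ∉ bin-Red.
(v) contrapositive: emblem ∉ bin-Blue.
(vii): washer ∉ bin-Red.
(v) contrapositive: washer ∉ bin-Blue.
Suppose urn ∉ bin-Red: no assignment then satisfies all the clues, so urn ∈ bin-Red.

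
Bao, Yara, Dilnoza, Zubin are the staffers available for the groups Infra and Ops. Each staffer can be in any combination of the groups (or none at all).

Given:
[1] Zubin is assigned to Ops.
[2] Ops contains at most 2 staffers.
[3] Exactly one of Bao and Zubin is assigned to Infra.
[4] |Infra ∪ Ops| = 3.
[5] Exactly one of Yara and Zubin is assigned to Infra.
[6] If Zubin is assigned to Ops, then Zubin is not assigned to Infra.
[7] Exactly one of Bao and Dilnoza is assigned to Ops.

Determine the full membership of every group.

From (1): Zubin ∈ Ops.
(6): Zubin ∉ Infra.
(3) (exactly one): Bao ∈ Infra.
(5) (exactly one): Yara ∈ Infra.
Suppose Bao ∉ Ops: no assignment then satisfies all the clues, so Bao ∈ Ops.

Infra = {Bao, Yara}; Ops = {Bao, Zubin}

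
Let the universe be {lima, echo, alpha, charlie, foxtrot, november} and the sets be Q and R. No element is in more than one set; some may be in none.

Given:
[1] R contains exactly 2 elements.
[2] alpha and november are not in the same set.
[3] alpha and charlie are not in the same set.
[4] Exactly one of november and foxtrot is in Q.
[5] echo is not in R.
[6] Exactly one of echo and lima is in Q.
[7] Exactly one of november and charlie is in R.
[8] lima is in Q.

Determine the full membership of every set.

From (5): echo ∉ R.
From (8): lima ∈ Q.
(6) (exactly one): echo ∉ Q.
Suppose alpha ∈ Q: no assignment then satisfies all the clues, so alpha ∉ Q.

Q = {lima, november}; R = {charlie, foxtrot}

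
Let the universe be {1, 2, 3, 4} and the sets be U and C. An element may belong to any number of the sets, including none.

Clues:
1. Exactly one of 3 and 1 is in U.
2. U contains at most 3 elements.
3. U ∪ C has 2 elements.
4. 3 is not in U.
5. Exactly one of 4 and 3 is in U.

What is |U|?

From (4): 3 ∉ U.
(1) (exactly one): 1 ∈ U.
(5) (exactly one): 4 ∈ U.
Suppose 2 ∈ U: no assignment then satisfies all the clues, so 2 ∉ U.

2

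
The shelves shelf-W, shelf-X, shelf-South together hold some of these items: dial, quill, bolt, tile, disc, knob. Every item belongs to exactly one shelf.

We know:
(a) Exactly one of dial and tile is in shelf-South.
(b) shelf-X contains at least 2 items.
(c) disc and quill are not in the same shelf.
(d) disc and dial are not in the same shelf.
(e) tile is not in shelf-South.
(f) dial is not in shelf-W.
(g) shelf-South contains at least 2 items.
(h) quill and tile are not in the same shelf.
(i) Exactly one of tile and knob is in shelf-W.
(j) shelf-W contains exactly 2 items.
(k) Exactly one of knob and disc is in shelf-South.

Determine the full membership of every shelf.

shelf-W = {disc, tile}; shelf-X = {bolt, quill}; shelf-South = {dial, knob}

From (e): tile ∉ shelf-South.
From (f): dial ∉ shelf-W.
(a) (exactly one): dial ∈ shelf-South.
(d): disc ∉ shelf-South.
(k) (exactly one): knob ∈ shelf-South.
(i) (exactly one): tile ∈ shelf-W.
(h): quill ∉ shelf-W.
Suppose quill ∉ shelf-X: no assignment then satisfies all the clues, so quill ∈ shelf-X.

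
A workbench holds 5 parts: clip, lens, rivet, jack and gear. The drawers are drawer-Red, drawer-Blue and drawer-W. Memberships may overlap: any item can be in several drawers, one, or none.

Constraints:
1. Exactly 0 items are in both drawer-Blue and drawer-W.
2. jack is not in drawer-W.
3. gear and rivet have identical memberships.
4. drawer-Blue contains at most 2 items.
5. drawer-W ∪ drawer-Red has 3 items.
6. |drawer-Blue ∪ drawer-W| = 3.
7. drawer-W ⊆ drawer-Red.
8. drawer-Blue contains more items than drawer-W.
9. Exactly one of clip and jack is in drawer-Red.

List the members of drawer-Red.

From (2): jack ∉ drawer-W.
Suppose clip ∉ drawer-Red: no assignment then satisfies all the clues, so clip ∈ drawer-Red.

drawer-Red = {clip, gear, rivet}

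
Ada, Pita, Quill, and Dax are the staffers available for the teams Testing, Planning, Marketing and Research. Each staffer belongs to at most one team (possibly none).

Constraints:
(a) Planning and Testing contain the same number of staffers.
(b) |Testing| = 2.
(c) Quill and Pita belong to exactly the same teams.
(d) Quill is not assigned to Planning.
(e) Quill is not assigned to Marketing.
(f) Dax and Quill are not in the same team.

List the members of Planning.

Planning = {Ada, Dax}

From (d): Quill ∉ Planning.
From (e): Quill ∉ Marketing.
(c): Pita matches Quill: Pita ∉ Planning.
(c): Pita matches Quill: Pita ∉ Marketing.
Suppose Ada ∉ Planning: no assignment then satisfies all the clues, so Ada ∈ Planning.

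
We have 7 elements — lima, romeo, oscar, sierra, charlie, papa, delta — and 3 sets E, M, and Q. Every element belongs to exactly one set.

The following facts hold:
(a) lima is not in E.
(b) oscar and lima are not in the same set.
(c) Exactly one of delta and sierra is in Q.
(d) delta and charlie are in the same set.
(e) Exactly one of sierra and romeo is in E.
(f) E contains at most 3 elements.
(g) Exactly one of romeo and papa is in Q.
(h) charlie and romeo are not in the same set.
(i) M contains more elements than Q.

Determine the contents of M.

M = {charlie, delta, lima}

From (a): lima ∉ E.
Suppose lima ∉ M: no assignment then satisfies all the clues, so lima ∈ M.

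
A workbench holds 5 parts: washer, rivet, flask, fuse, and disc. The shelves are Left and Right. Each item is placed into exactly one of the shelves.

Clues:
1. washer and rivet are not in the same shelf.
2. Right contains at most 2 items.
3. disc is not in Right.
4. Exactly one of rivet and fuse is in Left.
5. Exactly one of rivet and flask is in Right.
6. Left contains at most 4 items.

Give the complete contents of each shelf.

Left = {disc, flask, fuse, washer}; Right = {rivet}

From (3): disc ∉ Right.
Only one shelf left: disc ∈ Left.
Suppose washer ∉ Left: no assignment then satisfies all the clues, so washer ∈ Left.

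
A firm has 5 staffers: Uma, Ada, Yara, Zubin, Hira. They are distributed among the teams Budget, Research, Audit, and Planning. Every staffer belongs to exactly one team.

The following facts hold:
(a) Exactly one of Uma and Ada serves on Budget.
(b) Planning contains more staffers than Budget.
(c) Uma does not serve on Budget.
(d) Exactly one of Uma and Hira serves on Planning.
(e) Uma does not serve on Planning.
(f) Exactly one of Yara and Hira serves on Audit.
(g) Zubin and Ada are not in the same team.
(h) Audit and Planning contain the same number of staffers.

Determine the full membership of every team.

Budget = {Ada}; Research = {}; Audit = {Uma, Yara}; Planning = {Hira, Zubin}

From (c): Uma ∉ Budget.
From (e): Uma ∉ Planning.
(a) (exactly one): Ada ∈ Budget.
(d) (exactly one): Hira ∈ Planning.
(f) (exactly one): Yara ∈ Audit.
(g): Zubin ∉ Budget.
Suppose Uma ∈ Research: no assignment then satisfies all the clues, so Uma ∉ Research.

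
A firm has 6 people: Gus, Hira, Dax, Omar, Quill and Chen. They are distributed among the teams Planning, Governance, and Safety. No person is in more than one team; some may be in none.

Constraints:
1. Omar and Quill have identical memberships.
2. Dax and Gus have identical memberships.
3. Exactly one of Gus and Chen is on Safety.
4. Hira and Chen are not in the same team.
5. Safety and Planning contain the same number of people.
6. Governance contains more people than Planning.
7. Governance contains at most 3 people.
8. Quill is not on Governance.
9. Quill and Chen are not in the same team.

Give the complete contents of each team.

From (8): Quill ∉ Governance.
(1): Omar matches Quill: Omar ∉ Governance.
Suppose Gus ∈ Planning: no assignment then satisfies all the clues, so Gus ∉ Planning.

Planning = {Hira}; Governance = {Dax, Gus}; Safety = {Chen}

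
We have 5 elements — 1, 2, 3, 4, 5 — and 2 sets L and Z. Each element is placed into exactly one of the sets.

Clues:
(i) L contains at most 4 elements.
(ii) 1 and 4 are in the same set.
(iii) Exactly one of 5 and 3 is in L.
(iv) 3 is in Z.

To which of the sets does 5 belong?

From (iv): 3 ∈ Z.
(iii) (exactly one): 5 ∈ L.

5: L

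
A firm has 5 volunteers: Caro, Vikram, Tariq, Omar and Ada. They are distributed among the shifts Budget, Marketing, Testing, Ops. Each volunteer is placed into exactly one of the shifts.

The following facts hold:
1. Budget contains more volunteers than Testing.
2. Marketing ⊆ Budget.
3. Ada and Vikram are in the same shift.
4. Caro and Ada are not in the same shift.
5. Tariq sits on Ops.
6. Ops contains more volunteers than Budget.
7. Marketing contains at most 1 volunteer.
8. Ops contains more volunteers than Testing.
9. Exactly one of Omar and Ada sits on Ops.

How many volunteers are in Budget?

2

From (5): Tariq ∈ Ops.
Suppose Caro ∈ Marketing: no assignment then satisfies all the clues, so Caro ∉ Marketing.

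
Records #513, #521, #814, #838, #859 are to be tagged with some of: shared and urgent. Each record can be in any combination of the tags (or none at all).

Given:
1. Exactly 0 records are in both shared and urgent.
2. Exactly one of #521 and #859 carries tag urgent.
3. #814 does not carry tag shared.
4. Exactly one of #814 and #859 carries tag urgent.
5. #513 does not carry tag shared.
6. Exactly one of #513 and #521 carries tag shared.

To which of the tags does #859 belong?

#859: urgent

From (3): #814 ∉ shared.
From (5): #513 ∉ shared.
(6) (exactly one): #521 ∈ shared.
Suppose #859 ∈ shared: no assignment then satisfies all the clues, so #859 ∉ shared.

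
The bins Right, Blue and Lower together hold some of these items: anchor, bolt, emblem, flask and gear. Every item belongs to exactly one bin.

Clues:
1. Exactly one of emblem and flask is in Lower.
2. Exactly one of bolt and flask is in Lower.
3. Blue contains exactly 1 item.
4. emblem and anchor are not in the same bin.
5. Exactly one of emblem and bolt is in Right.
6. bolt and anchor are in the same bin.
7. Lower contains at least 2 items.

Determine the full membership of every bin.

Right = {anchor, bolt}; Blue = {emblem}; Lower = {flask, gear}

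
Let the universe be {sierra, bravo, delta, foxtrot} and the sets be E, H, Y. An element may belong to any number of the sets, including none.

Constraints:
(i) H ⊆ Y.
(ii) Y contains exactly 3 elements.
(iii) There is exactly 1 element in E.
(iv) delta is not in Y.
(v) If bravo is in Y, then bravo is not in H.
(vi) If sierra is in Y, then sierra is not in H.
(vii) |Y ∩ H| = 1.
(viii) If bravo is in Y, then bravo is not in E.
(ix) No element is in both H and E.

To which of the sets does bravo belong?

bravo: Y

From (iv): delta ∉ Y.
(i) contrapositive: delta ∉ H.
(ii): only 3 candidates remain for Y, so all are in.
(v): bravo ∉ H.
(vi): sierra ∉ H.
(viii): bravo ∉ E.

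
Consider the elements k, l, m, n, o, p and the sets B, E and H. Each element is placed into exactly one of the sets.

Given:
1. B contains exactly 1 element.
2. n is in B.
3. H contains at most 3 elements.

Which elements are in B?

From (2): n ∈ B.
(1): B already has 1, so the rest are out.

B = {n}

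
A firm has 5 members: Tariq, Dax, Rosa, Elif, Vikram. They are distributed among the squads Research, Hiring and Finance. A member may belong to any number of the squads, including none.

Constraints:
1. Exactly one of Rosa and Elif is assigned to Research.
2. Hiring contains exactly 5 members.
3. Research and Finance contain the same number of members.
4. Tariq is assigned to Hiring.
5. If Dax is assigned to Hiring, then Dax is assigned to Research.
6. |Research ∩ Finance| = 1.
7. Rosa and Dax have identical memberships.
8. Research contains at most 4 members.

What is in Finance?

Finance = {Elif, Tariq, Vikram}

From (4): Tariq ∈ Hiring.
(2): only 5 candidates remain for Hiring, so all are in.
(5): Dax ∈ Research.
(7): Rosa matches Dax: Rosa ∈ Research.
(1) (exactly one): Elif ∉ Research.
Suppose Tariq ∉ Finance: no assignment then satisfies all the clues, so Tariq ∈ Finance.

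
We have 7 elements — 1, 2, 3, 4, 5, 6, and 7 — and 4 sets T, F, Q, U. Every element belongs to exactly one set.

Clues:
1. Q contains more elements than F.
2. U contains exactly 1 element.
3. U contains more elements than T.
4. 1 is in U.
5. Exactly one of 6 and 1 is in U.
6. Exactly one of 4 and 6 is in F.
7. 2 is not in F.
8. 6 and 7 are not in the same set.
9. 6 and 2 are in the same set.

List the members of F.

F = {4, 7}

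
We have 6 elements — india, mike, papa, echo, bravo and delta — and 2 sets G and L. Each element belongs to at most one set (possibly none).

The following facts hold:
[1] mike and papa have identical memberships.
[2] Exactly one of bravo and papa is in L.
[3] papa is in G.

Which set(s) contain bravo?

bravo: L

From (3): papa ∈ G.
(1): mike matches papa: mike ∈ G.
(2) (exactly one): bravo ∈ L.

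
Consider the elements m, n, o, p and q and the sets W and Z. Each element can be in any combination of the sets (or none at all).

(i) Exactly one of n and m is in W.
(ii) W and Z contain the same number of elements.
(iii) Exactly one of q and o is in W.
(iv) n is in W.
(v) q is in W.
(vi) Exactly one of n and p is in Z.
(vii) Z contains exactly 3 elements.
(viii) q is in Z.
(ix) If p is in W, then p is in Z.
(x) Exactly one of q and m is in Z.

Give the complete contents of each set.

W = {n, p, q}; Z = {o, p, q}

From (iv): n ∈ W.
From (v): q ∈ W.
From (viii): q ∈ Z.
(i) (exactly one): m ∉ W.
(iii) (exactly one): o ∉ W.
(x) (exactly one): m ∉ Z.
Suppose n ∈ Z: no assignment then satisfies all the clues, so n ∉ Z.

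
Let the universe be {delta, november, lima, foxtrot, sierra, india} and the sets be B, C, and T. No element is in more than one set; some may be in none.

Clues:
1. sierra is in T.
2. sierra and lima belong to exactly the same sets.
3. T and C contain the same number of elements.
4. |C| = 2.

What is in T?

T = {lima, sierra}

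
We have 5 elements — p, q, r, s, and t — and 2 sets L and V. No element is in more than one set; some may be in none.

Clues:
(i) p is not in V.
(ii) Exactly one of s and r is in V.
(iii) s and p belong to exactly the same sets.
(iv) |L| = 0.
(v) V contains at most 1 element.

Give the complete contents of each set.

L = {}; V = {r}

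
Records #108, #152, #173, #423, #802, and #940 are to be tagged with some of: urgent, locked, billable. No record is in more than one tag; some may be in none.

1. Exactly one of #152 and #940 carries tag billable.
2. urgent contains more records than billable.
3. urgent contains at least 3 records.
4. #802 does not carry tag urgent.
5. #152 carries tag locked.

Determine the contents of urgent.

From (4): #802 ∉ urgent.
From (5): #152 ∈ locked.
(1) (exactly one): #940 ∈ billable.
(3): only 3 candidates remain for urgent, so all are in.

urgent = {#108, #173, #423}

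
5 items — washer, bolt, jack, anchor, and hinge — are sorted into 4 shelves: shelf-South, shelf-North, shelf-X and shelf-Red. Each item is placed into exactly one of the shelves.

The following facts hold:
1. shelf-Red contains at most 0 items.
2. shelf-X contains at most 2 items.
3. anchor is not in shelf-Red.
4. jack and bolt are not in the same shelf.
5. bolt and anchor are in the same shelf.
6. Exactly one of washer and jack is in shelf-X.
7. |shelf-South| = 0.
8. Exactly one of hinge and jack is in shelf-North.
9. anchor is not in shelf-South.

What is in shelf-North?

shelf-North = {anchor, bolt, hinge, washer}

From (3): anchor ∉ shelf-Red.
From (9): anchor ∉ shelf-South.
(1): shelf-Red already has 0, so the rest are out.
(5): bolt matches anchor: bolt ∉ shelf-South.
(7): shelf-South already has 0, so the rest are out.
Suppose washer ∉ shelf-North: no assignment then satisfies all the clues, so washer ∈ shelf-North.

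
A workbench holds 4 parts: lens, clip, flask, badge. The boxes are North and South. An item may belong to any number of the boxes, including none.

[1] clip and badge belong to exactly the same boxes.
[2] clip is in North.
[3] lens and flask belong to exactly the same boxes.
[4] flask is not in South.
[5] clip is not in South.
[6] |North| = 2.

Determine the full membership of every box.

North = {badge, clip}; South = {}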